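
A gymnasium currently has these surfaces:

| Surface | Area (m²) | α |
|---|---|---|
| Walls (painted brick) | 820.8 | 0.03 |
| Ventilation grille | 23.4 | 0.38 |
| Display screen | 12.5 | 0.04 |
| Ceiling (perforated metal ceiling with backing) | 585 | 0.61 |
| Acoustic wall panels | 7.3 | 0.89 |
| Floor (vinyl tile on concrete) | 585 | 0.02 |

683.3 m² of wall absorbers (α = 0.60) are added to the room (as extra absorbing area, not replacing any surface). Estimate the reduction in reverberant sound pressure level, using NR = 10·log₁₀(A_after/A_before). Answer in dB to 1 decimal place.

Total absorption A_before = 820.8×0.03 + 23.4×0.38 + 12.5×0.04 + 585×0.61 + 7.3×0.89 + 585×0.02
  = 24.624 + 8.892 + 0.500 + 356.850 + 6.497 + 11.700 = 409.063 m² sabins.
Added absorption = 683.3 × 0.60 = 409.980 sabins.
A_after = 409.063 + 409.980 = 819.043 sabins.
NR = 10·log₁₀(819.043/409.063) = 3.0 dB.

3.0 dB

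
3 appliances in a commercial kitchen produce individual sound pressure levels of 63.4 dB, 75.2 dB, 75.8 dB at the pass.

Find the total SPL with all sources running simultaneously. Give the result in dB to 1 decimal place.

78.7 dB

Σ 10^(Lᵢ/10) = 7.332e+07.
Combined level = 10 log₁₀(7.332e+07) = 78.7 dB.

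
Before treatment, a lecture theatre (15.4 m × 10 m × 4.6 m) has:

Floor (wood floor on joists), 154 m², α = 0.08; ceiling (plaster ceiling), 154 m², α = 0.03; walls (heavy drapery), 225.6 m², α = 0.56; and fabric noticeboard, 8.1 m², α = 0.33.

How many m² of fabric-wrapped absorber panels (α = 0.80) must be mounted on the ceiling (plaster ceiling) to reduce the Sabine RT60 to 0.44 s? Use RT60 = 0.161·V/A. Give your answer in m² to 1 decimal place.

147.1

Total absorption A₁ = 154*0.08 + 154*0.03 + 225.6*0.56 + 8.1*0.33
  = 12.320 + 4.620 + 126.336 + 2.673 = 145.949 m² sabins.
V = 708.4 m³. Target absorption A₂ = 0.161 × 708.4 / 0.44 = 259.210 sabins.
Absorption to add: 259.210 − 145.949 = 113.261 sabins.
Net gain per m²: Δα = 0.80 − 0.03 = 0.77.
Area = ΔA/Δα = 113.261/0.77 = 147.1 m².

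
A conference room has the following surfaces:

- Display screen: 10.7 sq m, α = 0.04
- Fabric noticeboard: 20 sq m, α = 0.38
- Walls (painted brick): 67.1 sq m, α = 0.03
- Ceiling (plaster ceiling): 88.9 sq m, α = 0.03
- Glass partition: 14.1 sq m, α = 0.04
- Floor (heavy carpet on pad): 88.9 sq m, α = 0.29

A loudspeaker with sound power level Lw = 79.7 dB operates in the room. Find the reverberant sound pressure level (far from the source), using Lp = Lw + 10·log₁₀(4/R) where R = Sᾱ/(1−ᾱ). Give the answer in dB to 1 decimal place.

A = 39.053 sabins; S = 289.7 sq m.
ᾱ = 39.053/289.7 = 0.1348; R = Sᾱ/(1−ᾱ) = 39.053/(1−0.1348) = 45.138 sq m.
Lp = 79.7 + 10·log₁₀(4/45.138) = 79.7 + (-10.52) = 69.2 dB.

69.2 dB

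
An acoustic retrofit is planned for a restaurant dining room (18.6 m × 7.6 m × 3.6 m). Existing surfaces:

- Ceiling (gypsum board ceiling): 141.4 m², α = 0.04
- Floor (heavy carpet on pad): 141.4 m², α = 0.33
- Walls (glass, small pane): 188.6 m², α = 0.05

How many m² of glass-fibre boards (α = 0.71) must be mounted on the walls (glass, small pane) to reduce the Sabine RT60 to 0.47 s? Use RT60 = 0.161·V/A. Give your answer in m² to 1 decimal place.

Summing Sᵢαᵢ: 5.656 + 46.662 + 9.430 → A₁ = 61.748 sabins.
Required A₂ = 0.161·508.896/0.47 = 174.324 sabins.
ΔA needed = 174.324 − 61.748 = 112.576 sabins.
Each m² of panel replacing the walls (glass, small pane) adds (0.71 − 0.05) = 0.66 sabins.
Panel area = 112.576 / 0.66 = 170.6 m².

170.6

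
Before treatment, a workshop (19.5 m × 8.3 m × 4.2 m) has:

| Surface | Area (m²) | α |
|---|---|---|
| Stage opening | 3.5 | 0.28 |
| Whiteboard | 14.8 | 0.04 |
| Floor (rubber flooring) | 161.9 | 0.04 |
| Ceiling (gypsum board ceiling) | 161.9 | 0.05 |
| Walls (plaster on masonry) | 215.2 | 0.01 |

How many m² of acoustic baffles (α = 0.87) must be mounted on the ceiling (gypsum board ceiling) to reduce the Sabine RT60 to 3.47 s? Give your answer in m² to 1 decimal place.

16.2

A₁ = Σ Sᵢαᵢ = 3.5×0.28 + 14.8×0.04 + 161.9×0.04 + 161.9×0.05 + 215.2×0.01 = 18.295 sabins.
V = 679.77 m³. Target absorption A₂ = 0.161 × 679.77 / 3.47 = 31.540 sabins.
Absorption to add: 31.540 − 18.295 = 13.245 sabins.
Net gain per m²: Δα = 0.87 − 0.05 = 0.82.
Panel area = 13.245 / 0.82 = 16.2 m².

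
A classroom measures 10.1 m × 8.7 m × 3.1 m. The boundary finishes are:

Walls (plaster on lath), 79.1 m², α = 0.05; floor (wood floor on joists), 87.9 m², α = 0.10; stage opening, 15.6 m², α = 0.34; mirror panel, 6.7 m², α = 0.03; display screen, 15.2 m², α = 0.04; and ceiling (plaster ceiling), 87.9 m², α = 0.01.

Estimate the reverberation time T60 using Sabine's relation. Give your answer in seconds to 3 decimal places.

2.222 seconds

Summing Sᵢαᵢ: 3.955 + 8.790 + 5.304 + 0.201 + 0.608 + 0.879 → A = 19.737 sabins.
Volume V = 10.1 × 8.7 × 3.1 = 272.397 m³.
Sabine: RT60 = 0.161 × 272.397 / 19.737 = 2.222 s.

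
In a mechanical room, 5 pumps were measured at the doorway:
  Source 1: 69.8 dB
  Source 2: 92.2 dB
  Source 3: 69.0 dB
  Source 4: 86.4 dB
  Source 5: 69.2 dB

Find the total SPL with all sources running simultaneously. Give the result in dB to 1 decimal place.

93.3 dB

Converting to relative power and adding: 10^(69.8/10) + 10^(92.2/10) + 10^(69.0/10) + 10^(86.4/10) + 10^(69.2/10) = 2.122e+09.
L_total = 10·log₁₀(2.122e+09) = 93.3 dB.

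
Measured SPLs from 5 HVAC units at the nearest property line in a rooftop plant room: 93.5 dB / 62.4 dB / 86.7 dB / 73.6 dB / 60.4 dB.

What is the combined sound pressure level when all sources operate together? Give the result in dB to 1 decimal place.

Σ 10^(Lᵢ/10) = 2.732e+09.
Combined level = 10 log₁₀(2.732e+09) = 94.4 dB.

94.4 dB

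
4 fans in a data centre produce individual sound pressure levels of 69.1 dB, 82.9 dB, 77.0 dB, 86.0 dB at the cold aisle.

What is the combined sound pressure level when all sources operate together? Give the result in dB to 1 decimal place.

88.1 dB

Sum in the linear (power) domain: Σ 10^(Lᵢ/10) = 10^(69.1/10) + 10^(82.9/10) + 10^(77.0/10) + 10^(86.0/10) = 6.513e+08.
L_total = 10·log₁₀(6.513e+08) = 88.1 dB.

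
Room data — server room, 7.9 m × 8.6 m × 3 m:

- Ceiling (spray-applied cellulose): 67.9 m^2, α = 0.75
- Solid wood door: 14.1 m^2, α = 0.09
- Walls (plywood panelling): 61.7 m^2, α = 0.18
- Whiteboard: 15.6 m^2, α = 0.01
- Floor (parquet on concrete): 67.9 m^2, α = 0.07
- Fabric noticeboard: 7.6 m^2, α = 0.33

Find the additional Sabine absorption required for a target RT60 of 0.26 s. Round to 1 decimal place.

55.5 sabins

Equivalent absorption area: A₁ = 67.9·0.75 + 14.1·0.09 + 61.7·0.18 + 15.6·0.01 + 67.9·0.07 + 7.6·0.33 = 70.717 m^2.
V = 203.82 m³. Required absorption A₂ = 0.161 × 203.82 / 0.26 = 126.212 sabins.
Shortfall: 126.212 − 70.717 = 55.5 sabins.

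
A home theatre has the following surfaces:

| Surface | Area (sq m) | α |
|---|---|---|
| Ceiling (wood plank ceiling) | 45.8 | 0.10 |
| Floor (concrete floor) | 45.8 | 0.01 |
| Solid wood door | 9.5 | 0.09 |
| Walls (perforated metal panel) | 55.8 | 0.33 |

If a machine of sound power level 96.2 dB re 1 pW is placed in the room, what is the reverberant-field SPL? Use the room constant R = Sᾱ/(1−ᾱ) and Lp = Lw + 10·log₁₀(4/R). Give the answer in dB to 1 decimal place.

87.6 dB

Σ(Sᵢαᵢ) = 45.8·0.10 + 45.8·0.01 + 9.5·0.09 + 55.8·0.33 = 24.307; total area S = 156.9 sq m.
ᾱ = 24.307/156.9 = 0.1549; R = Sᾱ/(1−ᾱ) = 24.307/(1−0.1549) = 28.762 sq m.
Lp = Lw + 10 log₁₀(4/R) = 96.2 -8.57 = 87.6 dB.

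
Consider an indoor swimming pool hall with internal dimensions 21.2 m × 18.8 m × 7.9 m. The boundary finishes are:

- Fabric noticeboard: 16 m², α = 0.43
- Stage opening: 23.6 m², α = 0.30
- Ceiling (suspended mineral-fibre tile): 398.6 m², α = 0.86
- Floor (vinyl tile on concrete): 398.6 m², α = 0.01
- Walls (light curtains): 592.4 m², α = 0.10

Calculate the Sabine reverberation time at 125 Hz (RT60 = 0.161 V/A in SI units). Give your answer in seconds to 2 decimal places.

Total absorption A = 16×0.43 + 23.6×0.30 + 398.6×0.86 + 398.6×0.01 + 592.4×0.10
  = 6.880 + 7.080 + 342.796 + 3.986 + 59.240 = 419.982 m² sabins.
V = 21.2·18.8·7.9 = 3148.624 m³.
Sabine: RT60 = 0.161 × 3148.624 / 419.982 = 1.21 s.

1.21 sec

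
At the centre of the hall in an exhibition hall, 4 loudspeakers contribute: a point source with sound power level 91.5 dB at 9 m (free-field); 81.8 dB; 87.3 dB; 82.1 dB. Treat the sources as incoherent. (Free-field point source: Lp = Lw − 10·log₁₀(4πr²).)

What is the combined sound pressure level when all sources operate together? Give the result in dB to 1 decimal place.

Source at 9 m: Lp = 91.5 − 10·log₁₀(4π·9²) = 91.5 − 10·log₁₀(1017.876) = 61.4 dB.
Σ 10^(Lᵢ/10) = 8.519e+08.
Back to dB: 10·log₁₀ Σ = 89.3 dB.

89.3 dB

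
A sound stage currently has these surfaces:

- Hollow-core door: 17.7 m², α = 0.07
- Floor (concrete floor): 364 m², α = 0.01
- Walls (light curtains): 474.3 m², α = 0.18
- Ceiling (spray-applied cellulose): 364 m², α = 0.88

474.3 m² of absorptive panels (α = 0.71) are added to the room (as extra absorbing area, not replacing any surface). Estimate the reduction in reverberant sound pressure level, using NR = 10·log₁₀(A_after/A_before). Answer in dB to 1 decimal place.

Summing Sᵢαᵢ: 1.239 + 3.640 + 85.374 + 320.320 → A_before = 410.573 sabins.
Treatment contributes 474.3·0.71 = 336.753 sabins.
A_after = 410.573 + 336.753 = 747.326 sabins.
Reduction = 10 log₁₀(A_after/A_before) = 10 log₁₀(1.8202) = 2.6 dB.

2.6 dB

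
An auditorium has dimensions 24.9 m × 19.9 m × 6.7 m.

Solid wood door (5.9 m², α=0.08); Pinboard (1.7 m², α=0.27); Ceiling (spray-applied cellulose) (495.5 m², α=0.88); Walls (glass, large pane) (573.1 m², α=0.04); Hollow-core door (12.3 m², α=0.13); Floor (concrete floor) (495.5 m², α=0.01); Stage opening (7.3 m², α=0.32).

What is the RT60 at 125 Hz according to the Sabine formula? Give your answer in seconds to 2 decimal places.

1.14 s

Summing Sᵢαᵢ: 0.472 + 0.459 + 436.040 + 22.924 + 1.599 + 4.955 + 2.336 → A = 468.785 sabins.
Volume V = 24.9 × 19.9 × 6.7 = 3319.917 m³.
T = 0.161 V/A = 0.161·3319.917/468.785 = 1.14 s.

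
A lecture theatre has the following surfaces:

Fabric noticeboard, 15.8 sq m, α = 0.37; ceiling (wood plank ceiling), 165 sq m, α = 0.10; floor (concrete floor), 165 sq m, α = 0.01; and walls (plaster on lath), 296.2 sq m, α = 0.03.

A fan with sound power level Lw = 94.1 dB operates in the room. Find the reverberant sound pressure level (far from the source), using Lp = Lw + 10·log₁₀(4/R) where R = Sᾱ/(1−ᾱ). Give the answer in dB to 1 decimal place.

84.7 dB

Σ(Sᵢαᵢ) = 15.8×0.37 + 165×0.10 + 165×0.01 + 296.2×0.03 = 32.882; total area S = 642.0 sq m.
ᾱ = 32.882/642.0 = 0.0512; R = Sᾱ/(1−ᾱ) = 32.882/(1−0.0512) = 34.656 sq m.
Lp = 94.1 + 10·log₁₀(4/34.656) = 94.1 + (-9.38) = 84.7 dB.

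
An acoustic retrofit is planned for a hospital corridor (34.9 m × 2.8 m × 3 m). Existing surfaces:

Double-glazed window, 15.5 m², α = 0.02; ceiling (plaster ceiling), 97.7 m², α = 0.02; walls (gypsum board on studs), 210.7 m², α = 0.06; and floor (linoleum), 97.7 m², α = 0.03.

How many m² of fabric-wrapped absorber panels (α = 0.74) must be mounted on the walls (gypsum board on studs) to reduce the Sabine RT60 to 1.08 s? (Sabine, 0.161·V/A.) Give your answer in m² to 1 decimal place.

38.0

Equivalent absorption area: A₁ = 15.5·0.02 + 97.7·0.02 + 210.7·0.06 + 97.7·0.03 = 17.837 m².
Required A₂ = 0.161·293.16/1.08 = 43.703 sabins.
ΔA needed = 43.703 − 17.837 = 25.866 sabins.
Net gain per m²: Δα = 0.74 − 0.06 = 0.68.
Panel area = 25.866 / 0.68 = 38.0 m².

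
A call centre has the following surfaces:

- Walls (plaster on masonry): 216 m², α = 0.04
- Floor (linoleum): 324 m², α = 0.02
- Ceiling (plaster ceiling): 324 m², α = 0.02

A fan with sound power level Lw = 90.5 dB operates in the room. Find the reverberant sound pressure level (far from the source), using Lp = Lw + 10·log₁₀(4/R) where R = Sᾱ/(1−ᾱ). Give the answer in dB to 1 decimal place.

Σ(Sᵢαᵢ) = 216×0.04 + 324×0.02 + 324×0.02 = 21.600; total area S = 864.0 m².
ᾱ = 21.600/864.0 = 0.0250; R = Sᾱ/(1−ᾱ) = 21.600/(1−0.0250) = 22.154 m².
Lp = 90.5 + 10·log₁₀(4/22.154) = 90.5 + (-7.43) = 83.1 dB.

83.1 dB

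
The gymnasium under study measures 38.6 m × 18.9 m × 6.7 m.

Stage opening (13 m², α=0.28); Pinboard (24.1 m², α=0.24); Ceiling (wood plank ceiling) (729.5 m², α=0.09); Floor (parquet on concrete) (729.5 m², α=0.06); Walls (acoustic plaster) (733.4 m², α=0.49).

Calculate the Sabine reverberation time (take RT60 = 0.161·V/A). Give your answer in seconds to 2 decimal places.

1.65 sec

A = Σ Sᵢαᵢ = 13×0.28 + 24.1×0.24 + 729.5×0.09 + 729.5×0.06 + 733.4×0.49 = 478.215 sabins.
Volume V = 38.6 × 18.9 × 6.7 = 4887.918 m³.
Sabine: RT60 = 0.161 × 4887.918 / 478.215 = 1.65 s.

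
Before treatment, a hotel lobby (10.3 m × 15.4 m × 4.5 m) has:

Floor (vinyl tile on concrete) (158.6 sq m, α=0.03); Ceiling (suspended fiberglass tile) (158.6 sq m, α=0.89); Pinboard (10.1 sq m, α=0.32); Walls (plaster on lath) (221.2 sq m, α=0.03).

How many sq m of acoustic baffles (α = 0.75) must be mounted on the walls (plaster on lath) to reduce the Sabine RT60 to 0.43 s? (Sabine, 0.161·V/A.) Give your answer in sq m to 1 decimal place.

Equivalent absorption area: A₁ = 158.6·0.03 + 158.6·0.89 + 10.1·0.32 + 221.2·0.03 = 155.780 sq m.
V = 713.79 m³. Target absorption A₂ = 0.161 × 713.79 / 0.43 = 267.256 sabins.
Absorption to add: 267.256 − 155.780 = 111.476 sabins.
Each sq m of panel replacing the walls (plaster on lath) adds (0.75 − 0.03) = 0.72 sabins.
Area = ΔA/Δα = 111.476/0.72 = 154.8 sq m.

154.8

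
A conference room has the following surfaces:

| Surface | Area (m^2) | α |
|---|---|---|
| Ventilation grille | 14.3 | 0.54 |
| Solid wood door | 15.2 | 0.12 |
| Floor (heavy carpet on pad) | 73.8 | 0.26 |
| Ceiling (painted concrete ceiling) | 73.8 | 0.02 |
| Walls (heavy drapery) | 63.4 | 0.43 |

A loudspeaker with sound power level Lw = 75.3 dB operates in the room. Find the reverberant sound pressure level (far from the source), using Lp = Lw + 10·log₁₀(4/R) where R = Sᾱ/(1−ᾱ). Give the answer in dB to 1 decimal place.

62.5 dB

Σ(Sᵢαᵢ) = 14.3×0.54 + 15.2×0.12 + 73.8×0.26 + 73.8×0.02 + 63.4×0.43 = 57.472; total area S = 240.5 m^2.
ᾱ = 0.2390, so room constant R = A/(1−ᾱ) = 75.522 m^2.
Lp = Lw + 10 log₁₀(4/R) = 75.3 -12.76 = 62.5 dB.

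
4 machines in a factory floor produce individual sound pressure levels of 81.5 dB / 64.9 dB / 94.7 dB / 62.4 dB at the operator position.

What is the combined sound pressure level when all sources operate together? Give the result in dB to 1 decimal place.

94.9 dB

Converting to relative power and adding: 10^(81.5/10) + 10^(64.9/10) + 10^(94.7/10) + 10^(62.4/10) = 3.097e+09.
Combined level = 10 log₁₀(3.097e+09) = 94.9 dB.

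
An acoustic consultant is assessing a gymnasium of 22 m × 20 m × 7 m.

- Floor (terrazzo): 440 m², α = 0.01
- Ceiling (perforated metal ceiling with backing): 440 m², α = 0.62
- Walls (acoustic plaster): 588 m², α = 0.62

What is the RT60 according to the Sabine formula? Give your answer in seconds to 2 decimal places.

Summing Sᵢαᵢ: 4.400 + 272.800 + 364.560 → A = 641.760 sabins.
Room volume: 3080 m³.
Sabine: RT60 = 0.161 × 3080 / 641.760 = 0.77 s.

0.77 s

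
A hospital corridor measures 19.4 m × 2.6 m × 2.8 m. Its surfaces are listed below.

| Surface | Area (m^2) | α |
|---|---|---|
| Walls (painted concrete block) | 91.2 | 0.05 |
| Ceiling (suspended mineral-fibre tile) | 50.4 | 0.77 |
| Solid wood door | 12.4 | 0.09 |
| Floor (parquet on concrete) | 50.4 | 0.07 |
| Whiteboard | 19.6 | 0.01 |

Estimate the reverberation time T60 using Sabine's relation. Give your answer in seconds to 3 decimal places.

0.472 s

Equivalent absorption area: A = 91.2×0.05 + 50.4×0.77 + 12.4×0.09 + 50.4×0.07 + 19.6×0.01 = 48.208 m^2.
V = 19.4·2.6·2.8 = 141.232 m³.
Sabine: RT60 = 0.161 × 141.232 / 48.208 = 0.472 s.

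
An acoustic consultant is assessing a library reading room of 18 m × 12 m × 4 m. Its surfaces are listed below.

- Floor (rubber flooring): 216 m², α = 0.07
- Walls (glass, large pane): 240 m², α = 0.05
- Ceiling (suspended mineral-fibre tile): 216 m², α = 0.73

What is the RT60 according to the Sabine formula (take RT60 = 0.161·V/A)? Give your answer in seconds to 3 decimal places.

Equivalent absorption area: A = 216×0.07 + 240×0.05 + 216×0.73 = 184.800 m².
Volume V = 18 × 12 × 4 = 864 m³.
Sabine: RT60 = 0.161 × 864 / 184.800 = 0.753 s.

0.753 seconds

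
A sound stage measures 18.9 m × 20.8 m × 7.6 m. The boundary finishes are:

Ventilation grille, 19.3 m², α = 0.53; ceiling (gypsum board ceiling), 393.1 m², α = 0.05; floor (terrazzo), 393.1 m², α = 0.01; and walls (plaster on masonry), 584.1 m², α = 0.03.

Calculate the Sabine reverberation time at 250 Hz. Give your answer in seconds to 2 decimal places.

9.37 s

Equivalent absorption area: A = 19.3×0.53 + 393.1×0.05 + 393.1×0.01 + 584.1×0.03 = 51.338 m².
V = 18.9·20.8·7.6 = 2987.712 m³.
RT60 = 0.161 · V / A = 0.161 × 2987.712 / 51.338 = 9.37 s.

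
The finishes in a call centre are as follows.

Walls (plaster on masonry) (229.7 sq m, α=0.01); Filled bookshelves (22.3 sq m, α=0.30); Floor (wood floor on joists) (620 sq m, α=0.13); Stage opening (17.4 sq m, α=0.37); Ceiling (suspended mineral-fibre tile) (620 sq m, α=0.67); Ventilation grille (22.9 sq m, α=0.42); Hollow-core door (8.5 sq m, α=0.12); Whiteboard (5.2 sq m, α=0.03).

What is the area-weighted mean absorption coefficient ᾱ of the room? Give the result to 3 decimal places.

0.338

S = Σ Sᵢ = 229.7 + 22.3 + 620 + 17.4 + 620 + 22.9 + 8.5 + 5.2 = 1546.0 sq m.
A = 229.7·0.01 + 22.3·0.30 + 620·0.13 + 17.4·0.37 + 620·0.67 + 22.9·0.42 + 8.5·0.12 + 5.2·0.03 = 522.219 sabins.
ᾱ = A/S = 0.338.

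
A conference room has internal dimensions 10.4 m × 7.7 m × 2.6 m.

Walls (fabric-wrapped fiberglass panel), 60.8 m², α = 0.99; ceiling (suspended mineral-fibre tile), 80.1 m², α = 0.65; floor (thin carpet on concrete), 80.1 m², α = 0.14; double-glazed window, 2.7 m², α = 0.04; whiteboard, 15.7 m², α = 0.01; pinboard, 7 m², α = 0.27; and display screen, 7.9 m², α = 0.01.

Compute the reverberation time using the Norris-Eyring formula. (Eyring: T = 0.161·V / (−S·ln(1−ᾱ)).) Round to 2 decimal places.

0.19 seconds

S = Σ Sᵢ = 254.3 m².
Σ(Sᵢαᵢ) = 60.8×0.99 + 80.1×0.65 + 80.1×0.14 + 2.7×0.04 + 15.7×0.01 + 7×0.27 + 7.9×0.01 = 125.705.
Mean coefficient ᾱ = A/S = 0.4943.
Eyring denominator: −S ln(1−ᾱ) = 173.385.
V = 10.4 × 7.7 × 2.6 = 208.208 m³.
T = 0.161·V/[−S·ln(1−ᾱ)] = 0.161·208.208/173.385 = 0.19 s.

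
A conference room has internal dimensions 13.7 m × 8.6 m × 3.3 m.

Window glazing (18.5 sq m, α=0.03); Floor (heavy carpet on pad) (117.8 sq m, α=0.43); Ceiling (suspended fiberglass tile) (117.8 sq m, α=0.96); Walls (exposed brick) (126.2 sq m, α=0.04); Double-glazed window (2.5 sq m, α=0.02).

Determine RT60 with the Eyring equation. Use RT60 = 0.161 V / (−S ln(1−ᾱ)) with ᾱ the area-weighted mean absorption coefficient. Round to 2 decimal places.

0.28 s

S = Σ Sᵢ = 382.8 sq m.
Absorption A = 18.5·0.03 + 117.8·0.43 + 117.8·0.96 + 126.2·0.04 + 2.5·0.02 = 169.395 sabins.
ᾱ = 169.395 / 382.8 = 0.4425.
−S·ln(1−ᾱ) = −382.8 × ln(1 − 0.4425) = 223.667.
V = 13.7 × 8.6 × 3.3 = 388.806 m³.
RT60 = 0.161 × 388.806 / 223.667 = 0.28 s.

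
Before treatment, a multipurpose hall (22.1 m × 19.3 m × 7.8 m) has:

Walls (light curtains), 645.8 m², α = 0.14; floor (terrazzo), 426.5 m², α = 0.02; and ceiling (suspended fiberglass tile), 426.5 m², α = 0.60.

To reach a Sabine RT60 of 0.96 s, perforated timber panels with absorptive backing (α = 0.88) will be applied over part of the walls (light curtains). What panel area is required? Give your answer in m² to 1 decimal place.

Summing Sᵢαᵢ: 90.412 + 8.530 + 255.900 → A₁ = 354.842 sabins.
Required A₂ = 0.161·3326.934/0.96 = 557.955 sabins.
Absorption to add: 557.955 − 354.842 = 203.113 sabins.
Net gain per m²: Δα = 0.88 − 0.14 = 0.74.
Panel area = 203.113 / 0.74 = 274.5 m².

274.5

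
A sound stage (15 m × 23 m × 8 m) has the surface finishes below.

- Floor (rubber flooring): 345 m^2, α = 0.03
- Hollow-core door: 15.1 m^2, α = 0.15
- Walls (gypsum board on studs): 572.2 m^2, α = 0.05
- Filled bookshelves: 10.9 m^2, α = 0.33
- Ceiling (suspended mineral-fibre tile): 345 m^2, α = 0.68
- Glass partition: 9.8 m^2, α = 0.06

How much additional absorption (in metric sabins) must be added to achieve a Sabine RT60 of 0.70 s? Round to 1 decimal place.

Summing Sᵢαᵢ: 10.350 + 2.265 + 28.610 + 3.597 + 234.600 + 0.588 → A₁ = 280.010 sabins.
For T = 0.70 s, need A₂ = 0.161·V/T = 0.161·2760/0.70 = 634.800 sabins.
Shortfall: 634.800 − 280.010 = 354.8 sabins.

354.8 sabins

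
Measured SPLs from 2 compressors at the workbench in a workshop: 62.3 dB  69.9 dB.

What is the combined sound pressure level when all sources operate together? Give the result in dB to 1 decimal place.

Converting to relative power and adding: 10^(62.3/10) + 10^(69.9/10) = 1.147e+07.
Combined level = 10 log₁₀(1.147e+07) = 70.6 dB.

70.6 dB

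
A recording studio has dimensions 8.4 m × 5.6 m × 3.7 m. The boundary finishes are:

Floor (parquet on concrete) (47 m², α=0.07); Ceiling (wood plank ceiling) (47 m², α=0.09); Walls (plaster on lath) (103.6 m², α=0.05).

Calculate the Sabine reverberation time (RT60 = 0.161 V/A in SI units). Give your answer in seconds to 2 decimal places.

2.21 sec

A = Σ Sᵢαᵢ = 47·0.07 + 47·0.09 + 103.6·0.05 = 12.700 sabins.
Room volume: 174.048 m³.
T = 0.161 V/A = 0.161·174.048/12.700 = 2.21 s.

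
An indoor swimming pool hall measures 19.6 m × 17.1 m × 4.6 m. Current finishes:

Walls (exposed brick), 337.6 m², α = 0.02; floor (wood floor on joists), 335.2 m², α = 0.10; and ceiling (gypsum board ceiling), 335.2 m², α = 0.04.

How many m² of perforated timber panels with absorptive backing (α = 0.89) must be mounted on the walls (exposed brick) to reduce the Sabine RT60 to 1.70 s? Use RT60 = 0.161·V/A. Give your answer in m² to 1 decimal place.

Total absorption A₁ = 337.6*0.02 + 335.2*0.10 + 335.2*0.04
  = 6.752 + 33.520 + 13.408 = 53.680 m² sabins.
V = 1541.736 m³. Target absorption A₂ = 0.161 × 1541.736 / 1.70 = 146.011 sabins.
ΔA needed = 146.011 − 53.680 = 92.331 sabins.
Each m² of panel replacing the walls (exposed brick) adds (0.89 − 0.02) = 0.87 sabins.
Panel area = 92.331 / 0.87 = 106.1 m².

106.1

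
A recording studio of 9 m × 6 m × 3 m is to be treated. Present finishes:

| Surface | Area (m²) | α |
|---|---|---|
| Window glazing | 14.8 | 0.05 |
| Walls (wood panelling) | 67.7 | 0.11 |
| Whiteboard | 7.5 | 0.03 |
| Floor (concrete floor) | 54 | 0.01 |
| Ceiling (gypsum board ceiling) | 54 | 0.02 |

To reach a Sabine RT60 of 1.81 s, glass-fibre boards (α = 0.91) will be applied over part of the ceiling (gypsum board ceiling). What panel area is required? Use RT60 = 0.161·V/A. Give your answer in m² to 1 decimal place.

Equivalent absorption area: A₁ = 14.8*0.05 + 67.7*0.11 + 7.5*0.03 + 54*0.01 + 54*0.02 = 10.032 m².
V = 162 m³. Target absorption A₂ = 0.161 × 162 / 1.81 = 14.410 sabins.
Absorption to add: 14.410 − 10.032 = 4.378 sabins.
Net gain per m²: Δα = 0.91 − 0.02 = 0.89.
Area = ΔA/Δα = 4.378/0.89 = 4.9 m².

4.9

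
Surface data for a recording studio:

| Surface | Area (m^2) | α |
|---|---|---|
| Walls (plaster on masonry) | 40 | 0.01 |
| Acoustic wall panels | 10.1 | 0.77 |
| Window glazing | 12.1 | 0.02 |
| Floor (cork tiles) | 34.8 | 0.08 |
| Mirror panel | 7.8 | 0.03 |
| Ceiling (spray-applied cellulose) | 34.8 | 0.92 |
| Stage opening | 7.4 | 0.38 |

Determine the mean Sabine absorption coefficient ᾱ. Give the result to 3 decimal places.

0.315

S = Σ Sᵢ = 40 + 10.1 + 12.1 + 34.8 + 7.8 + 34.8 + 7.4 = 147.0 m^2.
Weighted sum Σ Sα = 46.265.
ᾱ = 46.265 / 147.0 = 0.315.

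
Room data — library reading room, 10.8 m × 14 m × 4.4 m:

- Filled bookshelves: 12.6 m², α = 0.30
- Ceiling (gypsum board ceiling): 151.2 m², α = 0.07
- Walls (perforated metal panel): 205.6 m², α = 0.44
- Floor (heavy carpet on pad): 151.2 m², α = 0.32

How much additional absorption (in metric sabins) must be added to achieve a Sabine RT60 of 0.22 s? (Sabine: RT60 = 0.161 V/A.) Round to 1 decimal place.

Summing Sᵢαᵢ: 3.780 + 10.584 + 90.464 + 48.384 → A₁ = 153.212 sabins.
For T = 0.22 s, need A₂ = 0.161·V/T = 0.161·665.28/0.22 = 486.864 sabins.
Additional absorption ΔA = 486.864 − 153.212 = 333.7 sabins.

333.7 sabins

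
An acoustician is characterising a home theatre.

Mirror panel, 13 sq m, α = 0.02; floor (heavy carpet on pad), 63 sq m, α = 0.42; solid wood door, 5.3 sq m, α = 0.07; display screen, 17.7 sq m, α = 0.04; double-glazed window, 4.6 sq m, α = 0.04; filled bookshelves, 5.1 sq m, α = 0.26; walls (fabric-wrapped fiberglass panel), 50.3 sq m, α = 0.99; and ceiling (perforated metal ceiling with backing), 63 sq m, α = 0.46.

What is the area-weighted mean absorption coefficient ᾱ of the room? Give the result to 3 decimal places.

0.487

Total surface area S = 222.0 sq m.
Weighted sum Σ Sα = 108.086.
ᾱ = 108.086 / 222.0 = 0.487.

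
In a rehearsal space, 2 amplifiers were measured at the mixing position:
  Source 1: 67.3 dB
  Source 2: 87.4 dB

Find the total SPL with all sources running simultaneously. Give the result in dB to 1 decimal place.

Converting to relative power and adding: 10^(67.3/10) + 10^(87.4/10) = 5.549e+08.
Back to dB: 10·log₁₀ Σ = 87.4 dB.

87.4 dB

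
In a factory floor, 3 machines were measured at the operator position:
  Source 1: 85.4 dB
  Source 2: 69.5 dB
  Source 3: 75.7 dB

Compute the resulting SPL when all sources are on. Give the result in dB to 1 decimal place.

85.9 dB

Converting to relative power and adding: 10^(85.4/10) + 10^(69.5/10) + 10^(75.7/10) = 3.928e+08.
Back to dB: 10·log₁₀ Σ = 85.9 dB.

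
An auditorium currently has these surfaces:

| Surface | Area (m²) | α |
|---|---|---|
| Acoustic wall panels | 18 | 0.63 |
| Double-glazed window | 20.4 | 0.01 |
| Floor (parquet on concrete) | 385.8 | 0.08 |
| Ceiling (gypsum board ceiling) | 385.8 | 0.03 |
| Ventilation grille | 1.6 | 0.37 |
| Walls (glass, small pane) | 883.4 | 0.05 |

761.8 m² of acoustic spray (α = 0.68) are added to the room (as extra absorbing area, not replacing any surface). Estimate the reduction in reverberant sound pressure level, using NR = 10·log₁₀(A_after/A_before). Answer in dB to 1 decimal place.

8.0 dB

Total absorption A_before = 18×0.63 + 20.4×0.01 + 385.8×0.08 + 385.8×0.03 + 1.6×0.37 + 883.4×0.05
  = 11.340 + 0.204 + 30.864 + 11.574 + 0.592 + 44.170 = 98.744 m² sabins.
Added absorption = 761.8 × 0.68 = 518.024 sabins.
New total A_after = 616.768 sabins.
Reduction = 10 log₁₀(A_after/A_before) = 10 log₁₀(6.2461) = 8.0 dB.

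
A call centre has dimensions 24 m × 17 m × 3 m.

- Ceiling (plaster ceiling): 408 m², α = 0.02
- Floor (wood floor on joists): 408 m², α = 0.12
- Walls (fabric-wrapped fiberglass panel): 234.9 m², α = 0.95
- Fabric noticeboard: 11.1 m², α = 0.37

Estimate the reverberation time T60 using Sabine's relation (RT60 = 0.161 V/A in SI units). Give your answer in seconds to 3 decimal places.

0.693 s

Total absorption A = 408·0.02 + 408·0.12 + 234.9·0.95 + 11.1·0.37
  = 8.160 + 48.960 + 223.155 + 4.107 = 284.382 m² sabins.
Volume V = 24 × 17 × 3 = 1224 m³.
RT60 = 0.161 · V / A = 0.161 × 1224 / 284.382 = 0.693 s.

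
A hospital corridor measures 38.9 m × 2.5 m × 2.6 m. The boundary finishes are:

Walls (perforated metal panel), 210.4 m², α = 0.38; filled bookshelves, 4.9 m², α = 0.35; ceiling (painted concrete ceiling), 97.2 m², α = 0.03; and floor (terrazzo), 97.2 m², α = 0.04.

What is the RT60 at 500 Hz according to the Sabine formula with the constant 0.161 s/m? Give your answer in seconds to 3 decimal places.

A = Σ Sᵢαᵢ = 210.4×0.38 + 4.9×0.35 + 97.2×0.03 + 97.2×0.04 = 88.471 sabins.
Room volume: 252.85 m³.
T = 0.161 V/A = 0.161·252.85/88.471 = 0.460 s.

0.460 seconds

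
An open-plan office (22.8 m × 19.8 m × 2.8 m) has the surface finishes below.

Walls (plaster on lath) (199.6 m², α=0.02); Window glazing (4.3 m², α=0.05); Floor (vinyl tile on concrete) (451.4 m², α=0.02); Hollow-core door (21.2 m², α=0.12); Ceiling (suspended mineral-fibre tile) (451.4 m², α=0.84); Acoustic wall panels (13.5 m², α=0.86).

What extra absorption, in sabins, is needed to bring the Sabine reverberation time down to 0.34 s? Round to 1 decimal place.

192.0 sabins

Summing Sᵢαᵢ: 3.992 + 0.215 + 9.028 + 2.544 + 379.176 + 11.610 → A₁ = 406.565 sabins.
V = 1264.032 m³. Required absorption A₂ = 0.161 × 1264.032 / 0.34 = 598.556 sabins.
Shortfall: 598.556 − 406.565 = 192.0 sabins.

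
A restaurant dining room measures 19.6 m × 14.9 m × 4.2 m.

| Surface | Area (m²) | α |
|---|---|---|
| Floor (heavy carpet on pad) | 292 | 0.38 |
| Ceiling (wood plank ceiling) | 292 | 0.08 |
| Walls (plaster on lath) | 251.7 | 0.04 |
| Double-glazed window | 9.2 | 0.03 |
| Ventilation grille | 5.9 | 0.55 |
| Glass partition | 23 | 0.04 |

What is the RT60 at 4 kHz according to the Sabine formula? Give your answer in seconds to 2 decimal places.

1.33 s

A = Σ Sᵢαᵢ = 292*0.38 + 292*0.08 + 251.7*0.04 + 9.2*0.03 + 5.9*0.55 + 23*0.04 = 148.829 sabins.
Volume V = 19.6 × 14.9 × 4.2 = 1226.568 m³.
Sabine: RT60 = 0.161 × 1226.568 / 148.829 = 1.33 s.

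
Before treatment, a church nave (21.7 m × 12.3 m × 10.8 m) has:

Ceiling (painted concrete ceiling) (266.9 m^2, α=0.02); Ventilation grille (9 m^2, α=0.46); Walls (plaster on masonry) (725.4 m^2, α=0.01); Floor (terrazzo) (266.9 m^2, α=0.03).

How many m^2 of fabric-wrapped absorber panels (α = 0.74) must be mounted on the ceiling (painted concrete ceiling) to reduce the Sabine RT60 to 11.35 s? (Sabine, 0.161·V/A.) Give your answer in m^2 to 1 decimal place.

22.4

A₁ = Σ Sᵢαᵢ = 266.9·0.02 + 9·0.46 + 725.4·0.01 + 266.9·0.03 = 24.739 sabins.
V = 2882.628 m³. Target absorption A₂ = 0.161 × 2882.628 / 11.35 = 40.890 sabins.
Absorption to add: 40.890 − 24.739 = 16.151 sabins.
Each m^2 of panel replacing the ceiling (painted concrete ceiling) adds (0.74 − 0.02) = 0.72 sabins.
Panel area = 16.151 / 0.72 = 22.4 m^2.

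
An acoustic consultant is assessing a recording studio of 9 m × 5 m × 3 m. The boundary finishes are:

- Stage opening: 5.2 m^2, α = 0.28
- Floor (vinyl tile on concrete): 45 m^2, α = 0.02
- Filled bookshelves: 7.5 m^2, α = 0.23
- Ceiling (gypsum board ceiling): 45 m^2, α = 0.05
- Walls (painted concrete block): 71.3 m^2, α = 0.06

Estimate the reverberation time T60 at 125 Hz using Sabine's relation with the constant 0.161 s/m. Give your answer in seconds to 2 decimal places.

2.05 s

A = Σ Sᵢαᵢ = 5.2·0.28 + 45·0.02 + 7.5·0.23 + 45·0.05 + 71.3·0.06 = 10.609 sabins.
Room volume: 135 m³.
Sabine: RT60 = 0.161 × 135 / 10.609 = 2.05 s.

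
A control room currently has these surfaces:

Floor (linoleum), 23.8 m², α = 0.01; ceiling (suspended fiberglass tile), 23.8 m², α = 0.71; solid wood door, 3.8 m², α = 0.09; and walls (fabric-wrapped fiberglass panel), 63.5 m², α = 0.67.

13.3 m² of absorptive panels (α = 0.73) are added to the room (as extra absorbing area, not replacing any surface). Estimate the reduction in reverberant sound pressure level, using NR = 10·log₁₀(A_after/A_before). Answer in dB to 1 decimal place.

0.7 dB

Total absorption A_before = 23.8·0.01 + 23.8·0.71 + 3.8·0.09 + 63.5·0.67
  = 0.238 + 16.898 + 0.342 + 42.545 = 60.023 m² sabins.
Added absorption = 13.3 × 0.73 = 9.709 sabins.
New total A_after = 69.732 sabins.
NR = 10·log₁₀(69.732/60.023) = 0.7 dB.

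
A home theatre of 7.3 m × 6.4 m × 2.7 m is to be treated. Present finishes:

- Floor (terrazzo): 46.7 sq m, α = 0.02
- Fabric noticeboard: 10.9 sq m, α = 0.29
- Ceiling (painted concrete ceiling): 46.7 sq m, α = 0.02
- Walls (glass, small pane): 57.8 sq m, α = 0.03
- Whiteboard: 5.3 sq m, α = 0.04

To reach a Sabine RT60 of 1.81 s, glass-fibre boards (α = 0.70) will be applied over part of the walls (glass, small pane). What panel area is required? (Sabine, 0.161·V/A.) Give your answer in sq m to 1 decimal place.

6.3

Equivalent absorption area: A₁ = 46.7*0.02 + 10.9*0.29 + 46.7*0.02 + 57.8*0.03 + 5.3*0.04 = 6.975 sq m.
V = 126.144 m³. Target absorption A₂ = 0.161 × 126.144 / 1.81 = 11.221 sabins.
ΔA needed = 11.221 − 6.975 = 4.246 sabins.
Net gain per sq m: Δα = 0.70 − 0.03 = 0.67.
Area = ΔA/Δα = 4.246/0.67 = 6.3 sq m.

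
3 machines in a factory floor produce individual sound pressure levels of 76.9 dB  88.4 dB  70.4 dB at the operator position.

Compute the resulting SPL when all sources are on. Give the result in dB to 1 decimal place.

Sum in the linear (power) domain: Σ 10^(Lᵢ/10) = 10^(76.9/10) + 10^(88.4/10) + 10^(70.4/10) = 7.518e+08.
Back to dB: 10·log₁₀ Σ = 88.8 dB.

88.8 dB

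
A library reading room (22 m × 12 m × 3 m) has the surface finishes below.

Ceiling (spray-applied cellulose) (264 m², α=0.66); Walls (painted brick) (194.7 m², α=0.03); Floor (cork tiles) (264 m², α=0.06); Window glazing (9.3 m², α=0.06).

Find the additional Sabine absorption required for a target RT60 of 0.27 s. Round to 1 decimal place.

Equivalent absorption area: A₁ = 264×0.66 + 194.7×0.03 + 264×0.06 + 9.3×0.06 = 196.479 m².
V = 792 m³. Required absorption A₂ = 0.161 × 792 / 0.27 = 472.267 sabins.
Additional absorption ΔA = 472.267 − 196.479 = 275.8 sabins.

275.8 sabins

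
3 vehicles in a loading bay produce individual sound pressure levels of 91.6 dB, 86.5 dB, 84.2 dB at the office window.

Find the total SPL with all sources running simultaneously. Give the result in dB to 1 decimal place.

93.3 dB

Sum in the linear (power) domain: Σ 10^(Lᵢ/10) = 10^(91.6/10) + 10^(86.5/10) + 10^(84.2/10) = 2.155e+09.
Combined level = 10 log₁₀(2.155e+09) = 93.3 dB.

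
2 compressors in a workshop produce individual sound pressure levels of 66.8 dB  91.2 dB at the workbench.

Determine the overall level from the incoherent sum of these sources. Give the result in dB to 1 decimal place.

Σ 10^(Lᵢ/10) = 1.323e+09.
L_total = 10·log₁₀(1.323e+09) = 91.2 dB.

91.2 dB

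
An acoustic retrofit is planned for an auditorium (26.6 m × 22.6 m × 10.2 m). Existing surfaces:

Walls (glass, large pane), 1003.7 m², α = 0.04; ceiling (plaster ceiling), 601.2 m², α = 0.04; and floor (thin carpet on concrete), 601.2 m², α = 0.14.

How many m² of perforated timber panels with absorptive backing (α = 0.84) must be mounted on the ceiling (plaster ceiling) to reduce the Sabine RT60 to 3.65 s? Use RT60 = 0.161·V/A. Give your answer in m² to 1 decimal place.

152.6

A₁ = Σ Sᵢαᵢ = 1003.7×0.04 + 601.2×0.04 + 601.2×0.14 = 148.364 sabins.
Required A₂ = 0.161·6131.832/3.65 = 270.473 sabins.
Absorption to add: 270.473 − 148.364 = 122.109 sabins.
Each m² of panel replacing the ceiling (plaster ceiling) adds (0.84 − 0.04) = 0.80 sabins.
Panel area = 122.109 / 0.80 = 152.6 m².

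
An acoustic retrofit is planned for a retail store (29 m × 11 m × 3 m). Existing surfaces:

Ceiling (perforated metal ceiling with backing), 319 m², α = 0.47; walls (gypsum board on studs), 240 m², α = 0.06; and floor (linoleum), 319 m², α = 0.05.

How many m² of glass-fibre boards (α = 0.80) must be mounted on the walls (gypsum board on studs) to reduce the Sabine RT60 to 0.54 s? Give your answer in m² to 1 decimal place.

142.0

A₁ = Σ Sᵢαᵢ = 319*0.47 + 240*0.06 + 319*0.05 = 180.280 sabins.
Required A₂ = 0.161·957/0.54 = 285.328 sabins.
ΔA needed = 285.328 − 180.280 = 105.048 sabins.
Each m² of panel replacing the walls (gypsum board on studs) adds (0.80 − 0.06) = 0.74 sabins.
Panel area = 105.048 / 0.74 = 142.0 m².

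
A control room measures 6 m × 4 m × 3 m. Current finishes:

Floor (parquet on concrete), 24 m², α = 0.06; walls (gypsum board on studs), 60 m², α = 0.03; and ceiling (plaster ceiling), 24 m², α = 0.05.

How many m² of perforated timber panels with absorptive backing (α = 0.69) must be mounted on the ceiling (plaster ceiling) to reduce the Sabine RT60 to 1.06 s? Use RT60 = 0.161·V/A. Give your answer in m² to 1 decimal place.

A₁ = Σ Sᵢαᵢ = 24·0.06 + 60·0.03 + 24·0.05 = 4.440 sabins.
Required A₂ = 0.161·72/1.06 = 10.936 sabins.
ΔA needed = 10.936 − 4.440 = 6.496 sabins.
Net gain per m²: Δα = 0.69 − 0.05 = 0.64.
Panel area = 6.496 / 0.64 = 10.1 m².

10.1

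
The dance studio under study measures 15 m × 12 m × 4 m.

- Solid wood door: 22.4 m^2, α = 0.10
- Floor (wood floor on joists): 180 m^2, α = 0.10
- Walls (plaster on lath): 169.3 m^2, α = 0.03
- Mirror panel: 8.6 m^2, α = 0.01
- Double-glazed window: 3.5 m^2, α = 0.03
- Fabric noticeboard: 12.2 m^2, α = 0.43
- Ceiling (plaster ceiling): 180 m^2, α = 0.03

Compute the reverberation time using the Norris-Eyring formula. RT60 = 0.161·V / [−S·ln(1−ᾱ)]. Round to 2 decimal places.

Total surface area S = 22.4 + 180 + 169.3 + 8.6 + 3.5 + 12.2 + 180 = 576.0 m^2.
Absorption A = 22.4×0.10 + 180×0.10 + 169.3×0.03 + 8.6×0.01 + 3.5×0.03 + 12.2×0.43 + 180×0.03 = 36.156 sabins.
Mean coefficient ᾱ = A/S = 0.0628.
Eyring denominator: −S ln(1−ᾱ) = 37.359.
V = 15 × 12 × 4 = 720 m³.
T = 0.161·V/[−S·ln(1−ᾱ)] = 0.161·720/37.359 = 3.10 s.

3.10 seconds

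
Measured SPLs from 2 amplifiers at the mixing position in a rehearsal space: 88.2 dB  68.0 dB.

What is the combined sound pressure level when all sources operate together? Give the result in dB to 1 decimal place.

Σ 10^(Lᵢ/10) = 6.67e+08.
L_total = 10·log₁₀(6.67e+08) = 88.2 dB.

88.2 dB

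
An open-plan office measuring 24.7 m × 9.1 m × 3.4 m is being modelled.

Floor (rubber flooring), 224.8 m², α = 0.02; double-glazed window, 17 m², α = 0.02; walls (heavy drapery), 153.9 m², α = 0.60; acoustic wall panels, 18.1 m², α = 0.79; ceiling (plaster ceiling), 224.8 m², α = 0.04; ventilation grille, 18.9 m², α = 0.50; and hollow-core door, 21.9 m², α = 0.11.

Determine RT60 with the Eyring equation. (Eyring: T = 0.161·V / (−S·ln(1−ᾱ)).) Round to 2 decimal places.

0.84 sec

Total surface area S = 224.8 + 17 + 153.9 + 18.1 + 224.8 + 18.9 + 21.9 = 679.4 m².
Absorption A = 224.8×0.02 + 17×0.02 + 153.9×0.60 + 18.1×0.79 + 224.8×0.04 + 18.9×0.50 + 21.9×0.11 = 132.326 sabins.
Mean coefficient ᾱ = A/S = 0.1948.
−S·ln(1−ᾱ) = −679.4 × ln(1 − 0.1948) = 147.202.
V = 24.7 × 9.1 × 3.4 = 764.218 m³.
T = 0.161·V/[−S·ln(1−ᾱ)] = 0.161·764.218/147.202 = 0.84 s.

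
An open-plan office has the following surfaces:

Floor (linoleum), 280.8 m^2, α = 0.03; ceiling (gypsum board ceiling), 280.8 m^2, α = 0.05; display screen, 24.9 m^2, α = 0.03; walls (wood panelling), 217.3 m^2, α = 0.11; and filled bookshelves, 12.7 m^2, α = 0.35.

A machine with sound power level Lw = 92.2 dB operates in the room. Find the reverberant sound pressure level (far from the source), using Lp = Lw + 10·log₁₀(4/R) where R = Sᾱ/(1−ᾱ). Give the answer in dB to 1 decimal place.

Σ(Sᵢαᵢ) = 280.8×0.03 + 280.8×0.05 + 24.9×0.03 + 217.3×0.11 + 12.7×0.35 = 51.559; total area S = 816.5 m^2.
ᾱ = 0.0631, so room constant R = A/(1−ᾱ) = 55.031 m^2.
Lp = Lw + 10 log₁₀(4/R) = 92.2 -11.39 = 80.8 dB.

80.8 dB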